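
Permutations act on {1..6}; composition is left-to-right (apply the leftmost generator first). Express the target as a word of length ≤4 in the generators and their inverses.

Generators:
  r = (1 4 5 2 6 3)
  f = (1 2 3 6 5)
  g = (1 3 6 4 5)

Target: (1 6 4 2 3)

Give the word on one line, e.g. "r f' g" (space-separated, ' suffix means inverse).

r g' g' r'

  after r: (1 4 5 2 6 3)
  after g': (1 6)(2 3 5)
  after g': (1 3 4 6 5 2)
  after r': (1 6 4 2 3)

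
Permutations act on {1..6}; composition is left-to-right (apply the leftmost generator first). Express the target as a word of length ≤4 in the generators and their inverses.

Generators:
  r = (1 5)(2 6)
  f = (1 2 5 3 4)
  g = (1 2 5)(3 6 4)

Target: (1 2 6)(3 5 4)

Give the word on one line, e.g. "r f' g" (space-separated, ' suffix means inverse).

r f'

  after r: (1 5)(2 6)
  after f': (1 2 6)(3 5 4)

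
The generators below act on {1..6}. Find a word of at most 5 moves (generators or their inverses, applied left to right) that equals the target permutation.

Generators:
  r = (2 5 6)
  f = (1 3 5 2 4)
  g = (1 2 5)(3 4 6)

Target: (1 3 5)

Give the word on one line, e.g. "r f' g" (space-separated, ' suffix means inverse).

  after g: (1 2 5)(3 4 6)
  after g: (1 5 2)(3 6 4)
  after r: (1 6 4 3 2)
  after g: (1 3 5)

g g r g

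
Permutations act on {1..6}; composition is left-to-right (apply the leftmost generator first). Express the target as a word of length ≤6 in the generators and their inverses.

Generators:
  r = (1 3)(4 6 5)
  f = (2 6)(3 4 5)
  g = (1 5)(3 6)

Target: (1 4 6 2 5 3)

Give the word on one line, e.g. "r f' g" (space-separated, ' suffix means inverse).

  after f': (2 6)(3 5 4)
  after g': (1 5 4 6 2 3)
  after f: (1 3)(2 4)
  after f: (1 4 6 2 5 3)

f' g' f f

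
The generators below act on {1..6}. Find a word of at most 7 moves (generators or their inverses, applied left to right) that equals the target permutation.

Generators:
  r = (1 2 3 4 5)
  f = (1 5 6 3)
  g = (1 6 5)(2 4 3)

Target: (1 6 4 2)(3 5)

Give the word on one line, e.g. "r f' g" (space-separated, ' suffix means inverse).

  after f': (1 3 6 5)
  after r: (1 4 5 2 3 6)
  after g: (1 3 5 4)
  after f': (1 6 5 4 3)
  after r': (1 6 4 2)(3 5)

f' r g f' r'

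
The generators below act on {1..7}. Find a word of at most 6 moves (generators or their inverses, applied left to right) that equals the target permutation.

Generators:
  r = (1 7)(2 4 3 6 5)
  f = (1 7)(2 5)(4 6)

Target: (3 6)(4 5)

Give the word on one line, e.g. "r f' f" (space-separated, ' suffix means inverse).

r' f' f' f'

  after r': (1 7)(2 5 6 3 4)
  after f': (3 6)(4 5)
  after f': (1 7)(2 5 6 3 4)
  after f': (3 6)(4 5)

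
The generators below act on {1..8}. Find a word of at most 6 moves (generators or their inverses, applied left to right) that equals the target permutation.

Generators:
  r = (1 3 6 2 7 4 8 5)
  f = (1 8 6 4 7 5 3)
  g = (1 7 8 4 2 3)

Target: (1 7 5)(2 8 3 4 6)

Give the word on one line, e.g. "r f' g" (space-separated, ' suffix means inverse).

f f r f' r

  after f: (1 8 6 4 7 5 3)
  after f: (1 6 7 3 8 4 5)
  after r: (1 2 7 6 4)(3 5)
  after f': (1 2 4 3 7 8)
  after r: (1 7 5)(2 8 3 4 6)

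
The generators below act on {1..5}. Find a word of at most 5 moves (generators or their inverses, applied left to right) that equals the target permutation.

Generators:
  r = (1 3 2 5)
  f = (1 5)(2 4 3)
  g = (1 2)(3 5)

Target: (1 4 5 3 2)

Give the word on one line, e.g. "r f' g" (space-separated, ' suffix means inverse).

f' g f'

  after f': (1 5)(2 3 4)
  after g: (1 3 4)(2 5)
  after f': (1 4 5 3 2)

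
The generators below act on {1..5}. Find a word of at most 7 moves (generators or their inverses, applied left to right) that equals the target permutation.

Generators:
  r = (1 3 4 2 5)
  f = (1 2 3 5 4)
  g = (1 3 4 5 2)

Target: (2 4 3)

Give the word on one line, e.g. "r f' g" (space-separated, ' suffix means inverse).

  after g: (1 3 4 5 2)
  after f': (1 2 4 3 5)
  after g': (1 5 2 3 4)
  after r': (1 2)(4 5)
  after f': (2 4 3)

g f' g' r' f'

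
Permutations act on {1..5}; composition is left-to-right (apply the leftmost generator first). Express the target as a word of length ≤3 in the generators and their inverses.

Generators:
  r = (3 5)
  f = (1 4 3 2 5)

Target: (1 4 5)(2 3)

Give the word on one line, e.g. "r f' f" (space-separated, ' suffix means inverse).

  after f: (1 4 3 2 5)
  after r: (1 4 5)(2 3)

f r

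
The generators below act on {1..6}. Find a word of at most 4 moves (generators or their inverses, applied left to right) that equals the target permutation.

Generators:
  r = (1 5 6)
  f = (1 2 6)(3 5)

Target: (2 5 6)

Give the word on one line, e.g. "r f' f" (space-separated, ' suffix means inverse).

  after f: (1 2 6)(3 5)
  after f: (1 6 2)
  after r: (2 5 6)

f f r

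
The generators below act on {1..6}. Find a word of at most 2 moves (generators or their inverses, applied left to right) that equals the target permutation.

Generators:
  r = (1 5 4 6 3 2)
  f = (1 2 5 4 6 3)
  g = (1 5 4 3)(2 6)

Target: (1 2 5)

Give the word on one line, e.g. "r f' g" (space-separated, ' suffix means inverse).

f' r

  after f': (1 3 6 4 5 2)
  after r: (1 2 5)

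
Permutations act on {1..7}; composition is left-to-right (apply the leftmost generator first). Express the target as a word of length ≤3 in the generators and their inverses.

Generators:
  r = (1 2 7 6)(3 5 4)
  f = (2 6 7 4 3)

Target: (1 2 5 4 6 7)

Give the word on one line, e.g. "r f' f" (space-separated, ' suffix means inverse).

f' r

  after f': (2 3 4 7 6)
  after r: (1 2 5 4 6 7)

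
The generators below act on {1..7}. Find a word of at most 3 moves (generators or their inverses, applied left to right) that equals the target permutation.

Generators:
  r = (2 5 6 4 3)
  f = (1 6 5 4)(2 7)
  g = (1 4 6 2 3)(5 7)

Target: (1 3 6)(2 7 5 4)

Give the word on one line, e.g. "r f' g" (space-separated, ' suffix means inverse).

  after r: (2 5 6 4 3)
  after g': (1 3 6)(2 7 5 4)

r g'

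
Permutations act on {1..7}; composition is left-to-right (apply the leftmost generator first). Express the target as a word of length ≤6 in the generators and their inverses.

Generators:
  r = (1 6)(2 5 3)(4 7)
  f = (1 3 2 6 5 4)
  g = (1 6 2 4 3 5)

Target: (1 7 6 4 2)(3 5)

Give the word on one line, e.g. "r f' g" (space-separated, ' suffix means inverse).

  after f': (1 4 5 6 2 3)
  after g: (1 3 6 4)(2 5)
  after r': (1 5 3)(4 6 7)
  after f: (1 4 5 2 6 7)
  after r': (1 7 6 4 2)(3 5)

f' g r' f r'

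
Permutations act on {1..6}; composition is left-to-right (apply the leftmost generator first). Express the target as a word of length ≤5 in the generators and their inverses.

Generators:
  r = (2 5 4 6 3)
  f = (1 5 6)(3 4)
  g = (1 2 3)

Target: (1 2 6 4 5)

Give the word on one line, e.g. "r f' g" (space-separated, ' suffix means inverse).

  after g: (1 2 3)
  after r': (1 3)(2 6 4 5)
  after g': (1 2 6 4 5)

g r' g'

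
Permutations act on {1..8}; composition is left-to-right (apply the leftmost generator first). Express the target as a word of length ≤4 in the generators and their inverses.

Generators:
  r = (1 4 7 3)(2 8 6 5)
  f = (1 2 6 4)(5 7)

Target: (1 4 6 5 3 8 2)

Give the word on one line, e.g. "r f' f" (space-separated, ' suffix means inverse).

  after r': (1 3 7 4)(2 5 6 8)
  after f: (1 3 5 4 2 7)(6 8)
  after r': (1 7 3 6 2 4 5)
  after r': (1 4 6 5 3 8 2)

r' f r' r'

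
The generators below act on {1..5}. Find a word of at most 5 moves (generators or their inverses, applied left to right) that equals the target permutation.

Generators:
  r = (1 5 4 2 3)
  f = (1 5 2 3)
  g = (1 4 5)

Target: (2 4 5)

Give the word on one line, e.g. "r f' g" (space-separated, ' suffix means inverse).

  after f': (1 3 2 5)
  after g': (1 3 2 4)
  after f: (2 4 5)

f' g' f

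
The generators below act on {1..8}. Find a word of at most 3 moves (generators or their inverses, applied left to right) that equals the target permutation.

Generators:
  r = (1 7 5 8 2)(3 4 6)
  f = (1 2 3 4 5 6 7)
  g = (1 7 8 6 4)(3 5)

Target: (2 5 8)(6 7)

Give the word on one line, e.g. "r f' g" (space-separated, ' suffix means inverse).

  after r': (1 2 8 5 7)(3 6 4)
  after g: (1 2 6)(3 4 5 8)
  after f': (2 5 8)(6 7)

r' g f'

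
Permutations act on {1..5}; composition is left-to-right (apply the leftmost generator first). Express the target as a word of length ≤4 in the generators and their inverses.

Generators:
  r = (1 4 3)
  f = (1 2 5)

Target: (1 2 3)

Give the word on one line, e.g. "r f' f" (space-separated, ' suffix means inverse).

  after r: (1 4 3)
  after f': (1 4 3 5 2)
  after r': (2 3 5)
  after f: (1 2 3)

r f' r' f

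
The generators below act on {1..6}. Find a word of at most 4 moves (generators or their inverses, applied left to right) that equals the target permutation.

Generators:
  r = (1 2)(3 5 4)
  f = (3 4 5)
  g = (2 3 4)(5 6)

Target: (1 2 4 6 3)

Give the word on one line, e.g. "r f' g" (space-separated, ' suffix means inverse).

  after f: (3 4 5)
  after g: (2 3)(4 6 5)
  after f': (2 5 3)(4 6)
  after r: (1 2 4 6 3)

f g f' r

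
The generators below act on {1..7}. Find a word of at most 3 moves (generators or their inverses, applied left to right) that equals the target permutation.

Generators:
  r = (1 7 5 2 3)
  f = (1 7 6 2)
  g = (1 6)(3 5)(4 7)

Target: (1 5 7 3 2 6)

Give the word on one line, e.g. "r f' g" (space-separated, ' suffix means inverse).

f' r'

  after f': (1 2 6 7)
  after r': (1 5 7 3 2 6)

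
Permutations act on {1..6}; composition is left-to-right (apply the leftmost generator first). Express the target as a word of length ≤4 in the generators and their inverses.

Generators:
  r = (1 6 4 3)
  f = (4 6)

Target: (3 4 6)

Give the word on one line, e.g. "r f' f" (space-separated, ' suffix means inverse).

  after r: (1 6 4 3)
  after f': (1 4 3)
  after r': (1 6)
  after r': (3 4 6)

r f' r' r'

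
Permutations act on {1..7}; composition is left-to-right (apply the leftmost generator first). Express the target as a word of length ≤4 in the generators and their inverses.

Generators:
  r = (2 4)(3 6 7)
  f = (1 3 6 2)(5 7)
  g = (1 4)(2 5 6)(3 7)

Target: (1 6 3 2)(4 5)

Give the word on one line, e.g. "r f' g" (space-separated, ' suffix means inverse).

  after f: (1 3 6 2)(5 7)
  after g: (1 7 6 5 3 2 4)
  after f': (1 5)(2 4)(3 6 7)
  after g: (1 6 3 2)(4 5)

f g f' g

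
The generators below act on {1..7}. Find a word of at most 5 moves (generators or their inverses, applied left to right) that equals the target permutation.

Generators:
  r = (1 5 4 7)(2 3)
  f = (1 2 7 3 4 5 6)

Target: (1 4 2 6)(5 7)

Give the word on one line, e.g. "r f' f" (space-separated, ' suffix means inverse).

f r r f r'

  after f: (1 2 7 3 4 5 6)
  after r: (1 3 7 2)(5 6)
  after r: (1 2 5 6 4 7 3)
  after f: (1 7 4 3 2 6 5)
  after r': (1 4 2 6)(5 7)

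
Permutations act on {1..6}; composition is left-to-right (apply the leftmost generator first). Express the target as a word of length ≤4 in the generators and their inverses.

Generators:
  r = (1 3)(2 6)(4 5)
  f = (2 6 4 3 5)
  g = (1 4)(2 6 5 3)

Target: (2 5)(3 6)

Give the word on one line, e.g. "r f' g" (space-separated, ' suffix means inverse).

g' g'

  after g': (1 4)(2 3 5 6)
  after g': (2 5)(3 6)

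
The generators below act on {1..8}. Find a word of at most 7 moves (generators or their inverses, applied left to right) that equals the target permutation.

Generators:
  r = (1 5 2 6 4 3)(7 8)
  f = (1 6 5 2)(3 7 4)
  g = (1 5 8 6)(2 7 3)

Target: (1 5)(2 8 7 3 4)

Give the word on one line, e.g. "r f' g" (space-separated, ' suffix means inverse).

r' g' f' g r'

  after r': (1 3 4 6 2 5)(7 8)
  after g': (1 7 5 6 3 4 8 2)
  after f': (1 3 7 6 4 8 5)
  after g: (1 2 7)(4 6)
  after r': (1 5)(2 8 7 3 4)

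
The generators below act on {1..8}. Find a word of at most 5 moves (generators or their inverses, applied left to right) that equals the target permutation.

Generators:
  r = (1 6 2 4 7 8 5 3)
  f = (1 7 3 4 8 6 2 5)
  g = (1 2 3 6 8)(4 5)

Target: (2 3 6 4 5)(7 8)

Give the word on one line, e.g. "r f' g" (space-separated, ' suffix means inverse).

r' g' r f' r

  after r': (1 3 5 8 7 4 2 6)
  after g': (1 2 3 4)(5 6 8 7)
  after r: (1 4 6 5 2)(3 7)
  after f': (1 3)(2 5 6)(4 8)
  after r: (2 3 6 4 5)(7 8)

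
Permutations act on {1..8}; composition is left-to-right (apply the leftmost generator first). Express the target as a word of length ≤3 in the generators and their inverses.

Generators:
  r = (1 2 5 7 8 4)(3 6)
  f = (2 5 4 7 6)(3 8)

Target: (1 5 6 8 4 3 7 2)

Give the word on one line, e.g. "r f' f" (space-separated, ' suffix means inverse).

r' f'

  after r': (1 4 8 7 5 2)(3 6)
  after f': (1 5 6 8 4 3 7 2)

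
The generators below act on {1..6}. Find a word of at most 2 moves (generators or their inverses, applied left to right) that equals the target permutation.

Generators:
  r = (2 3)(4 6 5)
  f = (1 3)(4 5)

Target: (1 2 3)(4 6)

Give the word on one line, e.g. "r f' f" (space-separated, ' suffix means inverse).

f' r'

  after f': (1 3)(4 5)
  after r': (1 2 3)(4 6)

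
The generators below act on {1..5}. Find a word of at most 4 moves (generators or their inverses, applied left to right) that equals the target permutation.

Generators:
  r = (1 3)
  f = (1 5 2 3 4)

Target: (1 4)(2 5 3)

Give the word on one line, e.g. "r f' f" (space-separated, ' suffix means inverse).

f' r'

  after f': (1 4 3 2 5)
  after r': (1 4)(2 5 3)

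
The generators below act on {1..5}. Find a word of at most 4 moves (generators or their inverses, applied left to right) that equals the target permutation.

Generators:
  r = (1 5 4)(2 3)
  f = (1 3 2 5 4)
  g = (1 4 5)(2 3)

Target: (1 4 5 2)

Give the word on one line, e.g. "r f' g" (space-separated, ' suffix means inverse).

  after g': (1 5 4)(2 3)
  after g': (1 4 5)
  after r: (2 3)
  after f': (1 4 5 2)

g' g' r f'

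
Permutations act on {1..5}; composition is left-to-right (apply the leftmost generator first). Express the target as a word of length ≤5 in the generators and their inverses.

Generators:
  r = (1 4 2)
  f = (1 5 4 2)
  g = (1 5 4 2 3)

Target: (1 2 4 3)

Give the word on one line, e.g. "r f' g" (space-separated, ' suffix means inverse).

r' g' f

  after r': (1 2 4)
  after g': (1 4 3 2 5)
  after f: (1 2 4 3)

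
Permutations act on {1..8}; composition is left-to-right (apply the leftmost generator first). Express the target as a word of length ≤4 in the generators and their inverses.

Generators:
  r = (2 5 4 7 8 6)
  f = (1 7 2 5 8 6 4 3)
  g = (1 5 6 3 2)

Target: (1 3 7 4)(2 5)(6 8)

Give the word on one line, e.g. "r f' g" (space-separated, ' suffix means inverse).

f r' f

  after f: (1 7 2 5 8 6 4 3)
  after r': (1 4 3)(5 7 6)
  after f: (1 3 7 4)(2 5)(6 8)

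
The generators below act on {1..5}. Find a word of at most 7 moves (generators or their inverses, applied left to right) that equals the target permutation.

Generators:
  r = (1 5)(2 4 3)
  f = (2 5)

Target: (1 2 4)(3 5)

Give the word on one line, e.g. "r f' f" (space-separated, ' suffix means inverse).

r f' r f r'

  after r: (1 5)(2 4 3)
  after f': (1 2 4 3 5)
  after r: (1 4 2 3)
  after f: (1 4 5 2 3)
  after r': (1 2 4)(3 5)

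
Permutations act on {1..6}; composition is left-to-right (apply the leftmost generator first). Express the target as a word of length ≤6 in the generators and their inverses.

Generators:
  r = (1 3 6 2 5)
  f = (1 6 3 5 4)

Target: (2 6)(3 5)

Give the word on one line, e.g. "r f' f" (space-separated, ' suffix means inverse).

f r' f r

  after f: (1 6 3 5 4)
  after r': (1 3 2 6)(4 5)
  after f: (1 5)(2 3)
  after r: (2 6)(3 5)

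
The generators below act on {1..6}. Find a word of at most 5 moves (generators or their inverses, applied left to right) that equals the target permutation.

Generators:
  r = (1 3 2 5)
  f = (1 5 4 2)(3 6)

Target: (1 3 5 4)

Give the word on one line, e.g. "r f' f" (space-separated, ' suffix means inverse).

r f' f'

  after r: (1 3 2 5)
  after f': (1 6 3 4 5 2)
  after f': (1 3 5 4)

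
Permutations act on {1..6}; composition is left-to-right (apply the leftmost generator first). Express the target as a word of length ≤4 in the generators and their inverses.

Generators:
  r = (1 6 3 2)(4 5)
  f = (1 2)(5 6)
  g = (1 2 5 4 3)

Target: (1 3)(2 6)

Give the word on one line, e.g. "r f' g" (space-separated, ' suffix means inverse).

  after r: (1 6 3 2)(4 5)
  after r: (1 3)(2 6)

r r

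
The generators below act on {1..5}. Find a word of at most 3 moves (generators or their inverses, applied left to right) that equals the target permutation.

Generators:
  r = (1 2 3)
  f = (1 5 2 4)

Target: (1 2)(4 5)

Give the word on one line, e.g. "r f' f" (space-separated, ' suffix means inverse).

  after f: (1 5 2 4)
  after f: (1 2)(4 5)

f f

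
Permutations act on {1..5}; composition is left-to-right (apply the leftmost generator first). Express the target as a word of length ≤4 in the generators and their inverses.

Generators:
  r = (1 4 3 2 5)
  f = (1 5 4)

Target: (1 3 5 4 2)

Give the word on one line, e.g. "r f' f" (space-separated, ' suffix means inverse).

  after r: (1 4 3 2 5)
  after r: (1 3 5 4 2)

r r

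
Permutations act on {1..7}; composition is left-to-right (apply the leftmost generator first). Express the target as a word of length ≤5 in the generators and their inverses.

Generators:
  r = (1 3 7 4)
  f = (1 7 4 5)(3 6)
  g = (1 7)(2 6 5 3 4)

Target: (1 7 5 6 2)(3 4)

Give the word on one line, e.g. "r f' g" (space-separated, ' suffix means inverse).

  after r': (1 4 7 3)
  after g': (1 3 7 5 6 2 4)
  after r: (1 7 5 6 2)(3 4)

r' g' r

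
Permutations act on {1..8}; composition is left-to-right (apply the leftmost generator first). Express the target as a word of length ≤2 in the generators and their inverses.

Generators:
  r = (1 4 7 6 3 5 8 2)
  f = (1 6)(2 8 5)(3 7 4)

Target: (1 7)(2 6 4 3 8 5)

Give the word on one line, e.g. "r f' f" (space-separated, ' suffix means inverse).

  after r: (1 4 7 6 3 5 8 2)
  after f': (1 7)(2 6 4 3 8 5)

r f'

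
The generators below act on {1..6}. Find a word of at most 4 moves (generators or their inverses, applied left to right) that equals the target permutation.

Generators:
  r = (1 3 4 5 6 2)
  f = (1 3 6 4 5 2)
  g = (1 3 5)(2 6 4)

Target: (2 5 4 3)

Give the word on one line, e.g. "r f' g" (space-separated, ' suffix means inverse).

  after f: (1 3 6 4 5 2)
  after g': (2 5 4 3)

f g'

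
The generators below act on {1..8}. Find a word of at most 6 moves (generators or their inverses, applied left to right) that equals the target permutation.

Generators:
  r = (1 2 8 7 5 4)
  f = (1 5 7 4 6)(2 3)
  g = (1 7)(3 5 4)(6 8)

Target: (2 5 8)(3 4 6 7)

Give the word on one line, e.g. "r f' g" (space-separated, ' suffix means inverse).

  after r: (1 2 8 7 5 4)
  after f': (1 3 2 8 5 7)(4 6)
  after g': (1 4 8 3 2 6 5)
  after f': (1 7 5 6)(2 4 8)
  after g': (2 5 8)(3 4 6 7)

r f' g' f' g'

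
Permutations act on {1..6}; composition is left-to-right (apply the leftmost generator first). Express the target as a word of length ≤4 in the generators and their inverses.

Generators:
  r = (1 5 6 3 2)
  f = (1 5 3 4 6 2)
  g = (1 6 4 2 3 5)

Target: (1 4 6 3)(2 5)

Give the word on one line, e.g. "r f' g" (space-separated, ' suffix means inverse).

  after g: (1 6 4 2 3 5)
  after f': (1 4 6 3)(2 5)

g f'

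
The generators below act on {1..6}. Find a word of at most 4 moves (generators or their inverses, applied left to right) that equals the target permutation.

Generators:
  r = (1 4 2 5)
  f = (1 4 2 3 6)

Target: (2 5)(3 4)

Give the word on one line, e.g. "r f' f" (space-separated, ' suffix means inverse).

  after f': (1 6 3 2 4)
  after r': (1 6 3 4 5 2)
  after r': (1 6 3)(2 5 4)
  after f: (2 5)(3 4)

f' r' r' f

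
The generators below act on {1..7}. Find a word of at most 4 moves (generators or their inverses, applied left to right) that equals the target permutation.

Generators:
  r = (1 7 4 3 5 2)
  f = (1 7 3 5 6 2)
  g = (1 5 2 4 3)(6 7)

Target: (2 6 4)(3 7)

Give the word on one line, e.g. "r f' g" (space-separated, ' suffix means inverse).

  after r: (1 7 4 3 5 2)
  after f: (1 3 6 2 7 4 5)
  after g: (2 6 4)(3 7)

r f g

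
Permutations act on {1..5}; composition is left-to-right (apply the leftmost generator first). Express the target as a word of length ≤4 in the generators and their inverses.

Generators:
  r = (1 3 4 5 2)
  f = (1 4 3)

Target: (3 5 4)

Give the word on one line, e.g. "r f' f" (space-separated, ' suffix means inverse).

  after r': (1 2 5 4 3)
  after f: (1 2 5 3 4)
  after r: (3 5 4)

r' f r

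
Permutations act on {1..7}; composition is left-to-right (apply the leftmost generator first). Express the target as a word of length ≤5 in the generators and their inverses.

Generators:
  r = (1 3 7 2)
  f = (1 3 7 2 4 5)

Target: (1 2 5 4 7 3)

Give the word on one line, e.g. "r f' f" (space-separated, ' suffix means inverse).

r f' r'

  after r: (1 3 7 2)
  after f': (2 5 4)
  after r': (1 2 5 4 7 3)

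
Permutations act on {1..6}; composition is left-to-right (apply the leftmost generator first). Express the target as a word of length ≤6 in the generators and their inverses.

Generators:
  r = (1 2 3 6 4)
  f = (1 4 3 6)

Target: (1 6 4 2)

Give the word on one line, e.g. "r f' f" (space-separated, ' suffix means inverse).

  after r: (1 2 3 6 4)
  after f: (1 2 6 3)
  after r: (1 3 2 4)
  after r: (1 6 4 2)

r f r r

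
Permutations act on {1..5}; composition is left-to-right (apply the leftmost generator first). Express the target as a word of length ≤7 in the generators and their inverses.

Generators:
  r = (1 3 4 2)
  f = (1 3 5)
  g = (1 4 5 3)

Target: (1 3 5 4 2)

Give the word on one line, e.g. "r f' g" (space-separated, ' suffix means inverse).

g' f r g' r'

  after g': (1 3 5 4)
  after f: (1 5 4 3)
  after r: (1 5 2)
  after g': (1 4)(2 3 5)
  after r': (1 3 5 4 2)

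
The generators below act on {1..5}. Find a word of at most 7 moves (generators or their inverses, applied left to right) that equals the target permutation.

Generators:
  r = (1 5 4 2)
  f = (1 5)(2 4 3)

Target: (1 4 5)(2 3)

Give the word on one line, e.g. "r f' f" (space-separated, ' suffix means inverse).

  after r': (1 2 4 5)
  after f': (1 3 4)
  after r': (1 3 5)(2 4)
  after f: (1 2 3)
  after r': (1 4 5)(2 3)

r' f' r' f r'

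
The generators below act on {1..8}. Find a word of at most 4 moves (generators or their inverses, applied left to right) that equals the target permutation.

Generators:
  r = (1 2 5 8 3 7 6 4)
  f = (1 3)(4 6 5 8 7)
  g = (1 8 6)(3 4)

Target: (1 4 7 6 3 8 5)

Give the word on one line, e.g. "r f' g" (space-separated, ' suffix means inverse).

f' g

  after f': (1 3)(4 7 8 5 6)
  after g: (1 4 7 6 3 8 5)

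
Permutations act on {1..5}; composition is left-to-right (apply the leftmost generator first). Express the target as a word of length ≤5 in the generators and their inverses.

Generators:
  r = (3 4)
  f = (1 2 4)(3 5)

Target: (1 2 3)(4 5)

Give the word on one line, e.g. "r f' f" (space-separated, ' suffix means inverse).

  after r: (3 4)
  after f: (1 2 4 5 3)
  after r': (1 2 3)(4 5)

r f r'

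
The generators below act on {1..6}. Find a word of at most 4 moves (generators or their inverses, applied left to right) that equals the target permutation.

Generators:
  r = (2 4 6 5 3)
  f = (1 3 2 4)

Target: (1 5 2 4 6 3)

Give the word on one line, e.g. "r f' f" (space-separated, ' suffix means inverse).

f' r' r' r'

  after f': (1 4 2 3)
  after r': (1 2 5 6 4 3)
  after r': (1 3)(2 6)(4 5)
  after r': (1 5 2 4 6 3)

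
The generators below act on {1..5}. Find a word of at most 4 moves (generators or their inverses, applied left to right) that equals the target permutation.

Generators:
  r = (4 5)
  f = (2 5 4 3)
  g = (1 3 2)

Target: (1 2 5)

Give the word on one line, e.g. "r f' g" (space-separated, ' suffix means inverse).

r' f g'

  after r': (4 5)
  after f: (2 5 3)
  after g': (1 2 5)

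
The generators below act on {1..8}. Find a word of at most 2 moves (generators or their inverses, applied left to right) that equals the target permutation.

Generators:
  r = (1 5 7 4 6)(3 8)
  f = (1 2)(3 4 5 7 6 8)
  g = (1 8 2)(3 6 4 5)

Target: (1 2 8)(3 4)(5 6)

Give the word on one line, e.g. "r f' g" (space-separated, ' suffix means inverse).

g g

  after g: (1 8 2)(3 6 4 5)
  after g: (1 2 8)(3 4)(5 6)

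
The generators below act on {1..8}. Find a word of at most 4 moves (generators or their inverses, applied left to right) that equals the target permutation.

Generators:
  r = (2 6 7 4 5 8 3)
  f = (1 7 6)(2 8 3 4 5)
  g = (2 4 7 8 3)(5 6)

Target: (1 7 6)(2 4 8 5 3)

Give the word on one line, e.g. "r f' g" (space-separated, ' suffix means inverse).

  after f': (1 6 7)(2 5 4 3 8)
  after f': (1 7 6)(2 4 8 5 3)

f' f'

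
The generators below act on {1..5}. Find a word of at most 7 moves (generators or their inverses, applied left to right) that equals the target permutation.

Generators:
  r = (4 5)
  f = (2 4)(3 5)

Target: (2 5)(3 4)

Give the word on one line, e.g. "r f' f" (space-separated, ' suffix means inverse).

  after r: (4 5)
  after f: (2 4 3 5)
  after r': (2 5)(3 4)
  after r': (2 4 3 5)
  after r': (2 5)(3 4)

r f r' r' r'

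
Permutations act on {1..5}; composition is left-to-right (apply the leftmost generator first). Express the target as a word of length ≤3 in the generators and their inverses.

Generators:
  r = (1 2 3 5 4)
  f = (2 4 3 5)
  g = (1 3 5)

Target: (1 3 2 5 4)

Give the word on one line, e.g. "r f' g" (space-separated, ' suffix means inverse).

  after f': (2 5 3 4)
  after f': (2 3)(4 5)
  after g: (1 3 2 5 4)

f' f' g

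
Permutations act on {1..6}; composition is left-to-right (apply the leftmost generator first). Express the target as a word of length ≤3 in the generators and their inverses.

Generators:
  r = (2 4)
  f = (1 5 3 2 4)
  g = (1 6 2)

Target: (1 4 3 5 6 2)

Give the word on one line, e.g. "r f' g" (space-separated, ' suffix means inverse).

  after r: (2 4)
  after f': (1 4 3 5)
  after g: (1 4 3 5 6 2)

r f' g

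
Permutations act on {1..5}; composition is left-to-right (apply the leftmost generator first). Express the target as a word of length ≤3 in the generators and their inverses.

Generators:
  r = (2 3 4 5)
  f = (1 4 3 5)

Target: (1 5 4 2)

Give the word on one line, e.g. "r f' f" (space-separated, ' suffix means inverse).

  after f: (1 4 3 5)
  after r': (1 3 4 2 5)
  after f: (1 5 4 2)

f r' f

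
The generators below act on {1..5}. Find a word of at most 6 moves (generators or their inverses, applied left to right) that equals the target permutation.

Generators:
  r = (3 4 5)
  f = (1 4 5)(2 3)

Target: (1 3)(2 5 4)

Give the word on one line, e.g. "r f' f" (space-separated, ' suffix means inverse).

r r f r r

  after r: (3 4 5)
  after r: (3 5 4)
  after f: (1 4 2 3)
  after r: (1 5 3)(2 4)
  after r: (1 3)(2 5 4)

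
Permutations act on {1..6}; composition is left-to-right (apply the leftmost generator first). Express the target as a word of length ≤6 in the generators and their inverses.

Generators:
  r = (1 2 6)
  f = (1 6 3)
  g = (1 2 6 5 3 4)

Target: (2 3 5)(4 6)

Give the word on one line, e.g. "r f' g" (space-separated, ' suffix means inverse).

  after f: (1 6 3)
  after g': (1 2)(3 4)(5 6)
  after g': (2 4 5)
  after r: (1 2 4 5 6)
  after g': (2 3 5)(4 6)

f g' g' r g'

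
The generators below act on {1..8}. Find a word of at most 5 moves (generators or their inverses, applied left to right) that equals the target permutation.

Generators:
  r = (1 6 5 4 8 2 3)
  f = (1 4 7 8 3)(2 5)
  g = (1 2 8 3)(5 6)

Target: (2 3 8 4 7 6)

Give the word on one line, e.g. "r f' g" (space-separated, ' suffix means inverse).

  after f: (1 4 7 8 3)(2 5)
  after r': (1 5 8 2 6)(4 7)
  after r': (1 6 3 2)(4 7 5)
  after r': (2 3 8 4 7 6)

f r' r' r'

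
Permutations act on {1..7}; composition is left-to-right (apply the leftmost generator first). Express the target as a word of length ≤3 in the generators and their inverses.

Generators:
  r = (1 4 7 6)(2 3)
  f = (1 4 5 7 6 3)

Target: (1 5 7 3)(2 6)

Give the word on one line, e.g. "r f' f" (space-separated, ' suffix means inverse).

f r f'

  after f: (1 4 5 7 6 3)
  after r: (1 7)(2 3 4 5 6)
  after f': (1 5 7 3)(2 6)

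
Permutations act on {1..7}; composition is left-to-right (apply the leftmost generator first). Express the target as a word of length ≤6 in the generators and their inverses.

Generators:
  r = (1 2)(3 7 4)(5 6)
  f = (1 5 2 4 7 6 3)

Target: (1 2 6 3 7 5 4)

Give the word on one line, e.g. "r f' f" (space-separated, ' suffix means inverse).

  after f: (1 5 2 4 7 6 3)
  after r': (1 6 4 3 2 7 5)
  after f': (1 7)(2 4 6)(3 5)
  after r: (1 4 5 7 2 3 6)
  after f': (1 2 6 3 7 5 4)

f r' f' r f'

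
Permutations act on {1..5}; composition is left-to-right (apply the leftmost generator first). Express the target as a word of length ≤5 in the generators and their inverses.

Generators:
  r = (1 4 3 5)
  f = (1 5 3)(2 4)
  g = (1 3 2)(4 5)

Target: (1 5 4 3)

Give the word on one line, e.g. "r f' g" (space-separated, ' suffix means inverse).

r' g' f' g f

  after r': (1 5 3 4)
  after g': (1 4 2 3 5)
  after f': (1 2 5 3)
  after g: (2 4 5)
  after f: (1 5 4 3)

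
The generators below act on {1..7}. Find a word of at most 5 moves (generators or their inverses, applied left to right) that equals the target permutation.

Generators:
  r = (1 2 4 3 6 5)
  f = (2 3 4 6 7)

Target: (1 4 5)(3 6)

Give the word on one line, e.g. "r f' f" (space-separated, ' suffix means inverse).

f r f f

  after f: (2 3 4 6 7)
  after r: (1 2 6 7 4 5)
  after f: (1 3 4 5)(2 7 6)
  after f: (1 4 5)(3 6)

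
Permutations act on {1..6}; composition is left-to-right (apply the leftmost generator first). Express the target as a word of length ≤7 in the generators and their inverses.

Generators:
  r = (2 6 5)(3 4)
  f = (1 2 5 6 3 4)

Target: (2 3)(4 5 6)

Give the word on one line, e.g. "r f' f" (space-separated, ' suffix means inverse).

f f f r' f'

  after f: (1 2 5 6 3 4)
  after f: (1 5 3)(2 6 4)
  after f: (1 6)(2 3)(4 5)
  after r': (1 2 4 6)(3 5)
  after f': (2 3)(4 5 6)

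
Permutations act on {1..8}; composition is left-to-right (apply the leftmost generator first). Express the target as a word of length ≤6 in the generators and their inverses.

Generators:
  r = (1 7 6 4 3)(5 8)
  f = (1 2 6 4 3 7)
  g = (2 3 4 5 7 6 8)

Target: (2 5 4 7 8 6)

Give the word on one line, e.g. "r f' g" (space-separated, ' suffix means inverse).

  after r': (1 3 4 6 7)(5 8)
  after f: (1 7 2 6)(5 8)
  after r': (2 7)(3 4 6)
  after g': (2 5 4 7 8 6)

r' f r' g'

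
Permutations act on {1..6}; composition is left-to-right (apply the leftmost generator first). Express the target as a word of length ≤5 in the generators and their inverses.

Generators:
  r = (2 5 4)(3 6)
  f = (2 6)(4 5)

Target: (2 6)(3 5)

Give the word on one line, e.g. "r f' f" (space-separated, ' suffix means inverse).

  after f: (2 6)(4 5)
  after r: (2 3 6 5)
  after f: (2 3)(4 5 6)
  after r: (2 6)(3 5)

f r f r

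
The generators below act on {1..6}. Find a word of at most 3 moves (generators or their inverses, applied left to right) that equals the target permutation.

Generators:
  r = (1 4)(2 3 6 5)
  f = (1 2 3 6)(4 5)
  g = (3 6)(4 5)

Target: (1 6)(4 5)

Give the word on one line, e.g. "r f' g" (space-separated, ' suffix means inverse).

f' g' f

  after f': (1 6 3 2)(4 5)
  after g': (1 3 2)
  after f: (1 6)(4 5)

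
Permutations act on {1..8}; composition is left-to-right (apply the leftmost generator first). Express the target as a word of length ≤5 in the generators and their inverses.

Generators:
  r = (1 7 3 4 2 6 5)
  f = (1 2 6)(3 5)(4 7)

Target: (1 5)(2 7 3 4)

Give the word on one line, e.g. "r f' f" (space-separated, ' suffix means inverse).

  after f: (1 2 6)(3 5)(4 7)
  after f: (1 6 2)
  after r: (1 5)(2 7 3 4)

f f r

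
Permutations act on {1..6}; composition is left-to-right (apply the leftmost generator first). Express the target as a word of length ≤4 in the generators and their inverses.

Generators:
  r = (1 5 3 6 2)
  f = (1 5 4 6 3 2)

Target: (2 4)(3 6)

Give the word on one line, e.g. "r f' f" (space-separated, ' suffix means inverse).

f' r f' r

  after f': (1 2 3 6 4 5)
  after r: (2 6 4 3)
  after f': (1 2 4 6 5)
  after r: (2 4)(3 6)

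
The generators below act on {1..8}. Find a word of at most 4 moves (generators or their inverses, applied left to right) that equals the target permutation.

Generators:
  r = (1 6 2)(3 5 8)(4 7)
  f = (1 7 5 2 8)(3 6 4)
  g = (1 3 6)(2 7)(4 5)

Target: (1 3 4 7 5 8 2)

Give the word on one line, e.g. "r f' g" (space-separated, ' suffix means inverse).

f r g r'

  after f: (1 7 5 2 8)(3 6 4)
  after r: (1 4 5)(2 3)(6 7 8)
  after g: (1 5 3 7 8)(2 6)
  after r': (1 3 4 7 5 8 2)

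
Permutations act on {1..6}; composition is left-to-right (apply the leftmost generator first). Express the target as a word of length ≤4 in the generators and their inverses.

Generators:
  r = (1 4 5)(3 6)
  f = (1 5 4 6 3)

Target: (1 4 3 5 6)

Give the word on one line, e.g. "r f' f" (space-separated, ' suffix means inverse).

f f

  after f: (1 5 4 6 3)
  after f: (1 4 3 5 6)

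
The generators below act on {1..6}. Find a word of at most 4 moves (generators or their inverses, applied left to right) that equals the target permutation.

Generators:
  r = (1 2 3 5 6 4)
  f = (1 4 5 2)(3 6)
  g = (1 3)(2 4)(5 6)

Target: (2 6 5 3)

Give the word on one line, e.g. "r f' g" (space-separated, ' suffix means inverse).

r f

  after r: (1 2 3 5 6 4)
  after f: (2 6 5 3)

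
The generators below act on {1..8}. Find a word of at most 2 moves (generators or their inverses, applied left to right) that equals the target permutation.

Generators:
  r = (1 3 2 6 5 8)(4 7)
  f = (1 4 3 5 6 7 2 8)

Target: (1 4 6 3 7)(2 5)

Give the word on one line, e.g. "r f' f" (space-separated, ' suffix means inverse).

r f'

  after r: (1 3 2 6 5 8)(4 7)
  after f': (1 4 6 3 7)(2 5)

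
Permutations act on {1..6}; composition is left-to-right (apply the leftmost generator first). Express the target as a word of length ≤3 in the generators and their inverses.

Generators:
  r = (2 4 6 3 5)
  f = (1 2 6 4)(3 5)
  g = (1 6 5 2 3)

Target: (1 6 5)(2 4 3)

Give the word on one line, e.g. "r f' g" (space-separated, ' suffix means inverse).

  after f: (1 2 6 4)(3 5)
  after r': (1 5 6 2 4)
  after g': (1 6 5)(2 4 3)

f r' g'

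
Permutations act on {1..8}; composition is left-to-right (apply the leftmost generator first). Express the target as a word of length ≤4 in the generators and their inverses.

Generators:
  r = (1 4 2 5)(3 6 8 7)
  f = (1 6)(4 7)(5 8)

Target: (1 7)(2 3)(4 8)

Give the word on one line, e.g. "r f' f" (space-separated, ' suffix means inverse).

  after r': (1 5 2 4)(3 7 8 6)
  after f': (1 8)(2 7 5)(3 4 6)
  after r: (1 7)(2 3)(4 8)

r' f' r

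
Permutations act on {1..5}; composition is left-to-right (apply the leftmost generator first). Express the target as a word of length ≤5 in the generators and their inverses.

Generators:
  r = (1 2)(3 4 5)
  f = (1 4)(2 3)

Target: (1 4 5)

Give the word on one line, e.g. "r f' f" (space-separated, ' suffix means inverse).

f r f r'

  after f: (1 4)(2 3)
  after r: (1 5 3)(2 4)
  after f: (1 5 2)(3 4)
  after r': (1 4 5)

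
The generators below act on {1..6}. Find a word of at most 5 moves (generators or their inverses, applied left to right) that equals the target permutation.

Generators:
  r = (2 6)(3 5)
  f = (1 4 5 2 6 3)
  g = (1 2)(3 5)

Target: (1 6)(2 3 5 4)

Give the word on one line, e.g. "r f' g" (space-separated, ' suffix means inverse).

  after g: (1 2)(3 5)
  after f: (1 6 3 2 4 5)
  after r': (1 2 4 3 6 5)
  after f: (1 6 2 5 4)
  after g': (1 6)(2 3 5 4)

g f r' f g'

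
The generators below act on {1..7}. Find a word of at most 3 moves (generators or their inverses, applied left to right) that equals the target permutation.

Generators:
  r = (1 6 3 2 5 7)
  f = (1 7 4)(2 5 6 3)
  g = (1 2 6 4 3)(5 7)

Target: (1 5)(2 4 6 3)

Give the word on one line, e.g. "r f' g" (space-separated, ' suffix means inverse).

r' g'

  after r': (1 7 5 2 3 6)
  after g': (1 5)(2 4 6 3)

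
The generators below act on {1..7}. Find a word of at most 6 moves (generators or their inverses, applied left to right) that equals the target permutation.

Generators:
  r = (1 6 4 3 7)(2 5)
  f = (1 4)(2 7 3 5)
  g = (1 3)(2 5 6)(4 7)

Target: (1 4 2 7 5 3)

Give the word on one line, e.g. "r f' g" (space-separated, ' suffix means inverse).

r' g' r' r' f

  after r': (1 7 3 4 6)(2 5)
  after g': (1 4 5 6 3 7)
  after r': (1 6 4 2 5)
  after r': (3 4 5 7)
  after f: (1 4 2 7 5 3)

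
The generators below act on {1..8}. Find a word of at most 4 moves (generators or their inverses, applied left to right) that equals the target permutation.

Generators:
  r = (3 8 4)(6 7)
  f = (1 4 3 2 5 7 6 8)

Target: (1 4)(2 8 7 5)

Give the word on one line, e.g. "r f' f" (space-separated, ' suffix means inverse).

  after f': (1 8 6 7 5 2 3 4)
  after r: (1 4)(2 8 7 5)

f' r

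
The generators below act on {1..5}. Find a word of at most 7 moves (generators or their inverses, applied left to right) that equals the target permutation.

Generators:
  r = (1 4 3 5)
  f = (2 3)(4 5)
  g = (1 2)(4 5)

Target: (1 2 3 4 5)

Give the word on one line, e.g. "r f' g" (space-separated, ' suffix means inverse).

  after f': (2 3)(4 5)
  after r: (1 4)(2 5 3)
  after f': (1 5 2 4)
  after r: (2 3 5)
  after g: (1 2 3 4 5)

f' r f' r g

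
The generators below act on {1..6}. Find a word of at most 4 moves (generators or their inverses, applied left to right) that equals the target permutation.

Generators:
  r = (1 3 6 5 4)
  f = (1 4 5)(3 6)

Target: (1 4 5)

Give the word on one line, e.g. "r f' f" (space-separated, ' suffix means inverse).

f' f'

  after f': (1 5 4)(3 6)
  after f': (1 4 5)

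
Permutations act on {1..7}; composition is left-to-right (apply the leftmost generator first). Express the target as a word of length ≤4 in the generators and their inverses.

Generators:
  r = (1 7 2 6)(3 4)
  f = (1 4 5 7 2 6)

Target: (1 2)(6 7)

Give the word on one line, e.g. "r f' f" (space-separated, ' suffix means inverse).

r' r'

  after r': (1 6 2 7)(3 4)
  after r': (1 2)(6 7)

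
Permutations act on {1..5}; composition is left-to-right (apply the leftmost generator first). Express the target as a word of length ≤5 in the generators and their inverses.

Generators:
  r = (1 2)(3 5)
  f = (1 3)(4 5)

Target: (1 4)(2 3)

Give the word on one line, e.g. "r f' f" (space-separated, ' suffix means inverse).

f r' f' r r

  after f: (1 3)(4 5)
  after r': (1 5 4 3 2)
  after f': (1 4)(2 3)
  after r: (1 4 2 5 3)
  after r: (1 4)(2 3)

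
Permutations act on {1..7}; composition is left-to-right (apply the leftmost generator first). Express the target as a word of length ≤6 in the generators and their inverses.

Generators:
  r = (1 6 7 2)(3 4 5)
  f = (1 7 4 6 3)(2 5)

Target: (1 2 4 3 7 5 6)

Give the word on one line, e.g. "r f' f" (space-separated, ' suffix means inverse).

  after f: (1 7 4 6 3)(2 5)
  after r: (1 2 3 6 4 7 5)
  after f': (1 5 3 4)(2 6 7)
  after f': (1 2 4 3 7 5 6)

f r f' f'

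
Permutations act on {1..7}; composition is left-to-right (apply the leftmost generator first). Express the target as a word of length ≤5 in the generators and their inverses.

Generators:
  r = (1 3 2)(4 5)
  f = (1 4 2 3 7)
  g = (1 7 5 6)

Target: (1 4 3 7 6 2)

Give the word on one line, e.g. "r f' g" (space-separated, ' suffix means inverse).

g' g' f r'

  after g': (1 6 5 7)
  after g': (1 5)(6 7)
  after f: (1 5 4 2 3 7 6)
  after r': (1 4 3 7 6 2)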